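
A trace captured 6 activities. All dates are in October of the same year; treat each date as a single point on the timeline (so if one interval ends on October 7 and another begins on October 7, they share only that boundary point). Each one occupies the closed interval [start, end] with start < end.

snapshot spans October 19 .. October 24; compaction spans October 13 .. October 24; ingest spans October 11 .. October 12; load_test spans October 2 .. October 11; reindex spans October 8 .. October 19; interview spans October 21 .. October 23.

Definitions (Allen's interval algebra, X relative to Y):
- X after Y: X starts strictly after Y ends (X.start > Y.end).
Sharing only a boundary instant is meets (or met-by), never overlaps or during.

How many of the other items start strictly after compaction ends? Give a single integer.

0

Target compaction = [October 13, October 24].
ingest [October 11, October 12] → before → no.
interview [October 21, October 23] → during → no.
load_test [October 2, October 11] → before → no.
reindex [October 8, October 19] → overlaps → no.
snapshot [October 19, October 24] → finishes → no.
Total: 0.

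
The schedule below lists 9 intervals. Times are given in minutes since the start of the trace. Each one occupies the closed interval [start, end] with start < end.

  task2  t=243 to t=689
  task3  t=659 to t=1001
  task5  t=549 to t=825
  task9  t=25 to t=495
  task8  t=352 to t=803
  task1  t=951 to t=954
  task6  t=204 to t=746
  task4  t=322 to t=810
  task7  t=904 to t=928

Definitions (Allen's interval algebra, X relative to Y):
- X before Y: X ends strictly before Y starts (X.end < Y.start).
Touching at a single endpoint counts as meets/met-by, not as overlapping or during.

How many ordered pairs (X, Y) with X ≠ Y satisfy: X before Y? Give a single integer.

15

Checking all 72 ordered pairs for relation 'before'; matching pairs in alphabetical order:
(task2, task1): task2 before task1 ✓
(task2, task7): task2 before task7 ✓
(task4, task1): task4 before task1 ✓
(task4, task7): task4 before task7 ✓
(task5, task1): task5 before task1 ✓
(task5, task7): task5 before task7 ✓
(task6, task1): task6 before task1 ✓
(task6, task7): task6 before task7 ✓
(task7, task1): task7 before task1 ✓
(task8, task1): task8 before task1 ✓
(task8, task7): task8 before task7 ✓
(task9, task1): task9 before task1 ✓
(task9, task3): task9 before task3 ✓
(task9, task5): task9 before task5 ✓
(task9, task7): task9 before task7 ✓
Count: 15.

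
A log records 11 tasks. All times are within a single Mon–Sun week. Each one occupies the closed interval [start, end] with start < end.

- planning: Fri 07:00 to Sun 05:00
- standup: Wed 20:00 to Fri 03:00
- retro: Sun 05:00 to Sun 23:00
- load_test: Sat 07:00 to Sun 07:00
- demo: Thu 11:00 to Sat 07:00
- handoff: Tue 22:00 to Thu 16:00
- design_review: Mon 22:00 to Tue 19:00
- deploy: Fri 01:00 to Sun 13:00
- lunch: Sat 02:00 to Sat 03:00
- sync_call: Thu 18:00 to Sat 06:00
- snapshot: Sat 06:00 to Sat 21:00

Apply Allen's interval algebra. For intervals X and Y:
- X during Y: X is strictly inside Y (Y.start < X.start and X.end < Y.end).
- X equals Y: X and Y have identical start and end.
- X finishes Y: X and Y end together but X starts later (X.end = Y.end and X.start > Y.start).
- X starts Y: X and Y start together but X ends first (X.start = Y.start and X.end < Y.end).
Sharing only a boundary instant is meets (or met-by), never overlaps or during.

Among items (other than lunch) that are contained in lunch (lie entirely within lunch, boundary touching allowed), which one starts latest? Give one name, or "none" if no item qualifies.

none

Target lunch = [Sat 02:00, Sat 03:00].
demo [Thu 11:00, Sat 07:00] → contains → excluded.
deploy [Fri 01:00, Sun 13:00] → contains → excluded.
design_review [Mon 22:00, Tue 19:00] → before → excluded.
handoff [Tue 22:00, Thu 16:00] → before → excluded.
load_test [Sat 07:00, Sun 07:00] → after → excluded.
planning [Fri 07:00, Sun 05:00] → contains → excluded.
retro [Sun 05:00, Sun 23:00] → after → excluded.
snapshot [Sat 06:00, Sat 21:00] → after → excluded.
standup [Wed 20:00, Fri 03:00] → before → excluded.
sync_call [Thu 18:00, Sat 06:00] → contains → excluded.
No candidates → none.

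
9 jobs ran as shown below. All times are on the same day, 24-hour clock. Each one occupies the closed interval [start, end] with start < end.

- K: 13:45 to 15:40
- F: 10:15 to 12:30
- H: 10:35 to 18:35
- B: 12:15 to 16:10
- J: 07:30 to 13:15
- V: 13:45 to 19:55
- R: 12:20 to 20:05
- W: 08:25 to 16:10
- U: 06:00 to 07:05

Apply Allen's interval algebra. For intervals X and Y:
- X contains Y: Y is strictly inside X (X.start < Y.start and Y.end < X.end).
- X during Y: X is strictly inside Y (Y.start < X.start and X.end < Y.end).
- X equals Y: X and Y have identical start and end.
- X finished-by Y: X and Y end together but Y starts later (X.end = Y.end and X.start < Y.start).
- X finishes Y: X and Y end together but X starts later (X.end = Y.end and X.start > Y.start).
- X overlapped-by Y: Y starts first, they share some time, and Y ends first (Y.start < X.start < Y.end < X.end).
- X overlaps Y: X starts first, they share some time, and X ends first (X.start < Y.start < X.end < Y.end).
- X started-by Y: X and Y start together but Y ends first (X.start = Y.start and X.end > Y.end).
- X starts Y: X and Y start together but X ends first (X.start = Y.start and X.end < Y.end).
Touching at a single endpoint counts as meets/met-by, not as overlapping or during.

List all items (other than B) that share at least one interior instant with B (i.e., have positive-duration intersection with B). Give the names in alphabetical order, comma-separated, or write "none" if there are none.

Target B = [12:15, 16:10].
F [10:15, 12:30] → overlaps → yes.
H [10:35, 18:35] → contains → yes.
J [07:30, 13:15] → overlaps → yes.
K [13:45, 15:40] → during → yes.
R [12:20, 20:05] → overlapped-by → yes.
U [06:00, 07:05] → before → no.
V [13:45, 19:55] → overlapped-by → yes.
W [08:25, 16:10] → finished-by → yes.
Result: F, H, J, K, R, V, W.

F, H, J, K, R, V, W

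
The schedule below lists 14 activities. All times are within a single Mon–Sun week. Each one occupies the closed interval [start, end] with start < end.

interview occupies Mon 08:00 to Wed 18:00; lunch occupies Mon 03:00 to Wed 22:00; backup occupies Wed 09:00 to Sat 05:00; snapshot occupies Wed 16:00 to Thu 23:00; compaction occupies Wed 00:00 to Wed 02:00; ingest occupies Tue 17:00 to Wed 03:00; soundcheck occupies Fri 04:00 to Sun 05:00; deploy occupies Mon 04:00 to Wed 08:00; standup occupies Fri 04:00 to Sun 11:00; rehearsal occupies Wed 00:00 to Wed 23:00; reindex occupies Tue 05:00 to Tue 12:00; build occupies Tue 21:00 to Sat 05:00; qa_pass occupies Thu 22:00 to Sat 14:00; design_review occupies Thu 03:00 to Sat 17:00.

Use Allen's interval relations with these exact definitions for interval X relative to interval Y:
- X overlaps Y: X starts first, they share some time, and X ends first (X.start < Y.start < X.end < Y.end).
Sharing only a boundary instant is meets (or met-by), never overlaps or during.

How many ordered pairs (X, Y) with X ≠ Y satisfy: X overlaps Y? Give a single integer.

Checking all 182 ordered pairs for relation 'overlaps'; matching pairs in alphabetical order:
(backup, design_review): backup overlaps design_review ✓
(backup, qa_pass): backup overlaps qa_pass ✓
(backup, soundcheck): backup overlaps soundcheck ✓
(backup, standup): backup overlaps standup ✓
(build, design_review): build overlaps design_review ✓
(build, qa_pass): build overlaps qa_pass ✓
(build, soundcheck): build overlaps soundcheck ✓
(build, standup): build overlaps standup ✓
(deploy, build): deploy overlaps build ✓
(deploy, interview): deploy overlaps interview ✓
(deploy, rehearsal): deploy overlaps rehearsal ✓
(design_review, soundcheck): design_review overlaps soundcheck ✓
(design_review, standup): design_review overlaps standup ✓
(ingest, build): ingest overlaps build ✓
(ingest, rehearsal): ingest overlaps rehearsal ✓
(interview, backup): interview overlaps backup ✓
(interview, build): interview overlaps build ✓
(interview, rehearsal): interview overlaps rehearsal ✓
(interview, snapshot): interview overlaps snapshot ✓
(lunch, backup): lunch overlaps backup ✓
(lunch, build): lunch overlaps build ✓
(lunch, rehearsal): lunch overlaps rehearsal ✓
(lunch, snapshot): lunch overlaps snapshot ✓
(qa_pass, soundcheck): qa_pass overlaps soundcheck ✓
... plus 5 further pairs not listed.
Count: 29.

29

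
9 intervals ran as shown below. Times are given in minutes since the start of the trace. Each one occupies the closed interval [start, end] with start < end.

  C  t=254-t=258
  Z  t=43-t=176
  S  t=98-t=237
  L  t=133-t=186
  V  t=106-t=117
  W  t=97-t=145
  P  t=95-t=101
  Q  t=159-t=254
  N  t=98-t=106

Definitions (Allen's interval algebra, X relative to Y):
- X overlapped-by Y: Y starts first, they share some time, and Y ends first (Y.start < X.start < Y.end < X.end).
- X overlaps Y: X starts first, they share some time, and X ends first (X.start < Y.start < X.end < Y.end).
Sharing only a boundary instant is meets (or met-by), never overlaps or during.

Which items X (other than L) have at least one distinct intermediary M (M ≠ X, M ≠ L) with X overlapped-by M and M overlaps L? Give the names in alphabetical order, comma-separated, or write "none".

Q, S

Target L = [t=133, t=186].
Intermediaries M with M overlaps L: W, Z.
Via W — items with X overlapped-by W: S.
Via Z — items with X overlapped-by Z: Q, S.
Union: Q, S.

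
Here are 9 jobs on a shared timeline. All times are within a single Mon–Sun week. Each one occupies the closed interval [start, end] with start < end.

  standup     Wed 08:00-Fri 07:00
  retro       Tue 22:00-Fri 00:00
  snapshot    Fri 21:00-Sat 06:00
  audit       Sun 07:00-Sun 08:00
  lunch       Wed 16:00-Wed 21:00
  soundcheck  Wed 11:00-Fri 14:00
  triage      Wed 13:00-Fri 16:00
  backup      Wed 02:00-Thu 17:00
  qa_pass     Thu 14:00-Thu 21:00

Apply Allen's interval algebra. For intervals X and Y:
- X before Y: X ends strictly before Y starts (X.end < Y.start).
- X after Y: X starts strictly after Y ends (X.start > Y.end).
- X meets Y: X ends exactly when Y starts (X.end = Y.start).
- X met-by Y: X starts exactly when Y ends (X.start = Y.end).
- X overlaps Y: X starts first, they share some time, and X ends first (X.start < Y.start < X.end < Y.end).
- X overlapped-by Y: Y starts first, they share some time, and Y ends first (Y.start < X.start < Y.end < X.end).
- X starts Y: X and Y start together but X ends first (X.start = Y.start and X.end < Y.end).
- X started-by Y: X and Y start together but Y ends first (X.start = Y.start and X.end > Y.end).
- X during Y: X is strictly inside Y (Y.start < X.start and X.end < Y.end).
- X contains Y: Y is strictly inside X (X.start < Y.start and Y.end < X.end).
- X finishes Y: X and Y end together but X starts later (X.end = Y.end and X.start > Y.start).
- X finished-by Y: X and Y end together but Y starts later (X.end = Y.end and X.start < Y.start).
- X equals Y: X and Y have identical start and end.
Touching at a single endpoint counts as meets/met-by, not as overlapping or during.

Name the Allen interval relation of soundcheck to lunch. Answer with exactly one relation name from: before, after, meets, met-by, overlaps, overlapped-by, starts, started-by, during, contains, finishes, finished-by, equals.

contains

soundcheck = [Wed 11:00, Fri 14:00]; lunch = [Wed 16:00, Wed 21:00].
Compare endpoints: soundcheck.start < lunch.start, soundcheck.start < lunch.end, soundcheck.end > lunch.start, soundcheck.end > lunch.end.
That pattern is 'contains'.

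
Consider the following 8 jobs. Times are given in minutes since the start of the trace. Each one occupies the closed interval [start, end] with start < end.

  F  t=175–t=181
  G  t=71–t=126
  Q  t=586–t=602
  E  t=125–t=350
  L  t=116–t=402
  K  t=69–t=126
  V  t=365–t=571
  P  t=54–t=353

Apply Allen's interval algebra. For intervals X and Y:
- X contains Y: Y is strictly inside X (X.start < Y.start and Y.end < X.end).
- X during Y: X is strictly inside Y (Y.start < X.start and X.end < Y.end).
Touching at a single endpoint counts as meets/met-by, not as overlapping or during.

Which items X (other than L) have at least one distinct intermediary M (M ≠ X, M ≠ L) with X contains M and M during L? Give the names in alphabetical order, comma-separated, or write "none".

E, P

Target L = [t=116, t=402].
Intermediaries M with M during L: E, F.
Via E — items with X contains E: P.
Via F — items with X contains F: E, P.
Union: E, P.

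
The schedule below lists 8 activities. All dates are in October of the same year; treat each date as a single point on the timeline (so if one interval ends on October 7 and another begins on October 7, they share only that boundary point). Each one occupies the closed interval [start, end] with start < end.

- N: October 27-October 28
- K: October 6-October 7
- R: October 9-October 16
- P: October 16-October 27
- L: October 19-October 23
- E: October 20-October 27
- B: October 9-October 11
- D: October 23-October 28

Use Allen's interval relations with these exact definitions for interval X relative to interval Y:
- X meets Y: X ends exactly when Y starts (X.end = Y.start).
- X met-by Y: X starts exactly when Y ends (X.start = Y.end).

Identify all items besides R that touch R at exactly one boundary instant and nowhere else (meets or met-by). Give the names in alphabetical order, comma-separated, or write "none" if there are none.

P

Target R = [October 9, October 16].
B [October 9, October 11] → starts → no.
D [October 23, October 28] → after → no.
E [October 20, October 27] → after → no.
K [October 6, October 7] → before → no.
L [October 19, October 23] → after → no.
N [October 27, October 28] → after → no.
P [October 16, October 27] → met-by → yes.
Result: P.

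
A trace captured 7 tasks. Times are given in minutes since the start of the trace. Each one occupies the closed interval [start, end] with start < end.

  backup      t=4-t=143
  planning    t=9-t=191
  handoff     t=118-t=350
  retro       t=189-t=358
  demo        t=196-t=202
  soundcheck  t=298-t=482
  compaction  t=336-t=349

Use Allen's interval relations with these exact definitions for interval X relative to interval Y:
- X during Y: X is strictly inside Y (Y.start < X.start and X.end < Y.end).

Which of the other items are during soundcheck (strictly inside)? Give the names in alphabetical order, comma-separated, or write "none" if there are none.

compaction

Target soundcheck = [t=298, t=482].
backup [t=4, t=143] → before → no.
compaction [t=336, t=349] → during → yes.
demo [t=196, t=202] → before → no.
handoff [t=118, t=350] → overlaps → no.
planning [t=9, t=191] → before → no.
retro [t=189, t=358] → overlaps → no.
Result: compaction.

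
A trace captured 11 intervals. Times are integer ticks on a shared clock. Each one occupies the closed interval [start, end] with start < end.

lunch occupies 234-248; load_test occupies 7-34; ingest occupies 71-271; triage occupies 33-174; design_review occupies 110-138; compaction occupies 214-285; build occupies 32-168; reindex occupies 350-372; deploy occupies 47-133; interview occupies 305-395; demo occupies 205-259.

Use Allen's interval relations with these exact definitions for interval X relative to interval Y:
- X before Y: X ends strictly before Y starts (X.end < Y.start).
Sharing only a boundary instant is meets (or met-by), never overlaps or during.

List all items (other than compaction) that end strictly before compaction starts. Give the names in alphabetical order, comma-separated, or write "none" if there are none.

Target compaction = [214, 285].
build [32, 168] → before → yes.
demo [205, 259] → overlaps → no.
deploy [47, 133] → before → yes.
design_review [110, 138] → before → yes.
ingest [71, 271] → overlaps → no.
interview [305, 395] → after → no.
load_test [7, 34] → before → yes.
lunch [234, 248] → during → no.
reindex [350, 372] → after → no.
triage [33, 174] → before → yes.
Result: build, deploy, design_review, load_test, triage.

build, deploy, design_review, load_test, triage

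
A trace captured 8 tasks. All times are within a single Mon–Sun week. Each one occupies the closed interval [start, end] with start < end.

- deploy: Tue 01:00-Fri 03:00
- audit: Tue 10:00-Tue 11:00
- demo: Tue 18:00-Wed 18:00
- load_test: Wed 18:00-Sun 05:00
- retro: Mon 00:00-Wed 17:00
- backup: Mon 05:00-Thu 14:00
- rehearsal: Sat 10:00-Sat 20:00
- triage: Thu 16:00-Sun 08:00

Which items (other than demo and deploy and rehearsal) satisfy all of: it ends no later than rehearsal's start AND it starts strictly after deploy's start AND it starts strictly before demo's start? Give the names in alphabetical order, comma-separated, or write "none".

audit

Conditions: its end is no later than rehearsal's start (X.end <= Sat 10:00) AND its start is strictly after deploy's start (X.start > Tue 01:00) AND its start is strictly before demo's start (X.start < Tue 18:00).
audit: end Tue 11:00 <= Sat 10:00? ✓; start Tue 10:00 > Tue 01:00? ✓; start Tue 10:00 < Tue 18:00? ✓ → yes.
backup: end Thu 14:00 <= Sat 10:00? ✓; start Mon 05:00 > Tue 01:00? ✗; start Mon 05:00 < Tue 18:00? ✓ → no.
load_test: end Sun 05:00 <= Sat 10:00? ✗; start Wed 18:00 > Tue 01:00? ✓; start Wed 18:00 < Tue 18:00? ✗ → no.
retro: end Wed 17:00 <= Sat 10:00? ✓; start Mon 00:00 > Tue 01:00? ✗; start Mon 00:00 < Tue 18:00? ✓ → no.
triage: end Sun 08:00 <= Sat 10:00? ✗; start Thu 16:00 > Tue 01:00? ✓; start Thu 16:00 < Tue 18:00? ✗ → no.
Result: audit.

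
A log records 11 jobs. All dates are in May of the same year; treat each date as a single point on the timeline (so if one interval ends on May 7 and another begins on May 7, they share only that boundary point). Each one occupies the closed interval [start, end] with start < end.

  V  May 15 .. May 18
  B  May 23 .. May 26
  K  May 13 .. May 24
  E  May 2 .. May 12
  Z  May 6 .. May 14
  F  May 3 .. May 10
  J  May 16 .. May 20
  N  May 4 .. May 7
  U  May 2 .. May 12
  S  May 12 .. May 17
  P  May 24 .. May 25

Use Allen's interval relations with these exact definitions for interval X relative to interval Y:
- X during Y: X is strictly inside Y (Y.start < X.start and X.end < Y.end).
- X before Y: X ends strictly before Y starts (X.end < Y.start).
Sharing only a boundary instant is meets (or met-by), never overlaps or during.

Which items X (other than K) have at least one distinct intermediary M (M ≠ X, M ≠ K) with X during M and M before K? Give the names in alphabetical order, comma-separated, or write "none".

F, N

Target K = [May 13, May 24].
Intermediaries M with M before K: E, F, N, U.
Via E — items with X during E: F, N.
Via F — items with X during F: N.
Via N — items with X during N: none.
Via U — items with X during U: F, N.
Union: F, N.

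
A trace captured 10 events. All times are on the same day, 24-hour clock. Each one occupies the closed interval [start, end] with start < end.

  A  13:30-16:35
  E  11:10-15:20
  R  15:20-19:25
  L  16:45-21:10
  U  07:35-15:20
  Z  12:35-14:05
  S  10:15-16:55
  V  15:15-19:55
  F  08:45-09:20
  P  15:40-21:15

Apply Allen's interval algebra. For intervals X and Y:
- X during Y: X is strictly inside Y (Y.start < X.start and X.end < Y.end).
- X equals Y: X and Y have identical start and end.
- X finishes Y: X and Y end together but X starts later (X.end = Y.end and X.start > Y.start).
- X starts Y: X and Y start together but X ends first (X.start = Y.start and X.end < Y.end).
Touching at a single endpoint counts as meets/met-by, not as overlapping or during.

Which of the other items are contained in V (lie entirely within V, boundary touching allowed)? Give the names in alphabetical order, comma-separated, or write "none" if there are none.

Target V = [15:15, 19:55].
A [13:30, 16:35] → overlaps → no.
E [11:10, 15:20] → overlaps → no.
F [08:45, 09:20] → before → no.
L [16:45, 21:10] → overlapped-by → no.
P [15:40, 21:15] → overlapped-by → no.
R [15:20, 19:25] → during → yes.
S [10:15, 16:55] → overlaps → no.
U [07:35, 15:20] → overlaps → no.
Z [12:35, 14:05] → before → no.
Result: R.

R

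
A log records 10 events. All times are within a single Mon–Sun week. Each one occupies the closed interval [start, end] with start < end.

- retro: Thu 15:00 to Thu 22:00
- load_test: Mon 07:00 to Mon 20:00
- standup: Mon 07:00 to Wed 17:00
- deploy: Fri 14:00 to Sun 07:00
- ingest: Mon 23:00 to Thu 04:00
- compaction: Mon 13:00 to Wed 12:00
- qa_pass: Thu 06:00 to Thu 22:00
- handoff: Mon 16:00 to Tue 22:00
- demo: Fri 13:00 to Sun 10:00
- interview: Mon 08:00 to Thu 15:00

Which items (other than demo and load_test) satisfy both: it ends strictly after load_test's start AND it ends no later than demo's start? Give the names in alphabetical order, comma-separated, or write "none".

Conditions: its end is strictly after load_test's start (X.end > Mon 07:00) AND its end is no later than demo's start (X.end <= Fri 13:00).
compaction: end Wed 12:00 > Mon 07:00? ✓; end Wed 12:00 <= Fri 13:00? ✓ → yes.
deploy: end Sun 07:00 > Mon 07:00? ✓; end Sun 07:00 <= Fri 13:00? ✗ → no.
handoff: end Tue 22:00 > Mon 07:00? ✓; end Tue 22:00 <= Fri 13:00? ✓ → yes.
ingest: end Thu 04:00 > Mon 07:00? ✓; end Thu 04:00 <= Fri 13:00? ✓ → yes.
interview: end Thu 15:00 > Mon 07:00? ✓; end Thu 15:00 <= Fri 13:00? ✓ → yes.
qa_pass: end Thu 22:00 > Mon 07:00? ✓; end Thu 22:00 <= Fri 13:00? ✓ → yes.
retro: end Thu 22:00 > Mon 07:00? ✓; end Thu 22:00 <= Fri 13:00? ✓ → yes.
standup: end Wed 17:00 > Mon 07:00? ✓; end Wed 17:00 <= Fri 13:00? ✓ → yes.
Result: compaction, handoff, ingest, interview, qa_pass, retro, standup.

compaction, handoff, ingest, interview, qa_pass, retro, standup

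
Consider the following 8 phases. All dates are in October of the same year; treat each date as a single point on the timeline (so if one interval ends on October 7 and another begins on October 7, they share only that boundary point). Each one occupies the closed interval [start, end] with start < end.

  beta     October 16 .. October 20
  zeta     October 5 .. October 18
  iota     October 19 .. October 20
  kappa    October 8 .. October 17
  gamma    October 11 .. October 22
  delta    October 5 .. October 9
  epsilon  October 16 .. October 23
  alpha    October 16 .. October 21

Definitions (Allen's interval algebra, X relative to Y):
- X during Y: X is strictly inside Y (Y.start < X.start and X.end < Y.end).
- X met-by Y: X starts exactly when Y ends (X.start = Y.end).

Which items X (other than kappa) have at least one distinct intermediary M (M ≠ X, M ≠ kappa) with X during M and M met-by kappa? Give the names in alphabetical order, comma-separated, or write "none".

Target kappa = [October 8, October 17].
Intermediaries M with M met-by kappa: none.
Union: none.

none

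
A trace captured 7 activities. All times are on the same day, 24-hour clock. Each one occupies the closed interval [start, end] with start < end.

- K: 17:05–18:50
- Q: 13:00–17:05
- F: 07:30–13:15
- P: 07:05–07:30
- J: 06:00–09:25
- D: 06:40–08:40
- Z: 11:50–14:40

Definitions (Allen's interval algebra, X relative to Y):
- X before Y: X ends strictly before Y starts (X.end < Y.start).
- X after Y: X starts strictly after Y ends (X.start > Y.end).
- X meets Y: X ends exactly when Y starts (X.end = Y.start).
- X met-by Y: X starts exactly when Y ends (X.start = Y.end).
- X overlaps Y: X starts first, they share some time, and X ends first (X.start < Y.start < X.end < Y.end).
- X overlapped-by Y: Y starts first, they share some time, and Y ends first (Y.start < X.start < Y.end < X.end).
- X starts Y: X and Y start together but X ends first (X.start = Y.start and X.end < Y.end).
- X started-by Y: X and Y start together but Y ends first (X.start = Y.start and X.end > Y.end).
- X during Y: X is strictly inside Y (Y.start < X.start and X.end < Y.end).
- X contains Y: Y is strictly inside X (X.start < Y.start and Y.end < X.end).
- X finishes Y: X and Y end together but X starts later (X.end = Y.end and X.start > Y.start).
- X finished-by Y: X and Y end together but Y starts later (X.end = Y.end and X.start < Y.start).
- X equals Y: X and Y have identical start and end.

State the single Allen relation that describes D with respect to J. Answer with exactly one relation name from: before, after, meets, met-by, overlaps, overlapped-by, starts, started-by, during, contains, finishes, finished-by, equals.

D = [06:40, 08:40]; J = [06:00, 09:25].
Compare endpoints: D.start > J.start, D.start < J.end, D.end > J.start, D.end < J.end.
That pattern is 'during'.

during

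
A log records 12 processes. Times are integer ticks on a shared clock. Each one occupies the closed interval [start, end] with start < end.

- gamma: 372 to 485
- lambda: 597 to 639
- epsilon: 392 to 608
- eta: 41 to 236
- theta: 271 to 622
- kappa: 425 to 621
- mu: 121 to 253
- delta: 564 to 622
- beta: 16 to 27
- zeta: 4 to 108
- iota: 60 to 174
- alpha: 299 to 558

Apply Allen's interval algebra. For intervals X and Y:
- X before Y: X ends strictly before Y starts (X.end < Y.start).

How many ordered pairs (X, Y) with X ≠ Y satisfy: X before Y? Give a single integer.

43

Checking all 132 ordered pairs for relation 'before'; matching pairs in alphabetical order:
(alpha, delta): alpha before delta ✓
(alpha, lambda): alpha before lambda ✓
(beta, alpha): beta before alpha ✓
(beta, delta): beta before delta ✓
(beta, epsilon): beta before epsilon ✓
(beta, eta): beta before eta ✓
(beta, gamma): beta before gamma ✓
(beta, iota): beta before iota ✓
(beta, kappa): beta before kappa ✓
(beta, lambda): beta before lambda ✓
(beta, mu): beta before mu ✓
(beta, theta): beta before theta ✓
(eta, alpha): eta before alpha ✓
(eta, delta): eta before delta ✓
(eta, epsilon): eta before epsilon ✓
(eta, gamma): eta before gamma ✓
(eta, kappa): eta before kappa ✓
(eta, lambda): eta before lambda ✓
(eta, theta): eta before theta ✓
(gamma, delta): gamma before delta ✓
(gamma, lambda): gamma before lambda ✓
(iota, alpha): iota before alpha ✓
(iota, delta): iota before delta ✓
(iota, epsilon): iota before epsilon ✓
... plus 19 further pairs not listed.
Count: 43.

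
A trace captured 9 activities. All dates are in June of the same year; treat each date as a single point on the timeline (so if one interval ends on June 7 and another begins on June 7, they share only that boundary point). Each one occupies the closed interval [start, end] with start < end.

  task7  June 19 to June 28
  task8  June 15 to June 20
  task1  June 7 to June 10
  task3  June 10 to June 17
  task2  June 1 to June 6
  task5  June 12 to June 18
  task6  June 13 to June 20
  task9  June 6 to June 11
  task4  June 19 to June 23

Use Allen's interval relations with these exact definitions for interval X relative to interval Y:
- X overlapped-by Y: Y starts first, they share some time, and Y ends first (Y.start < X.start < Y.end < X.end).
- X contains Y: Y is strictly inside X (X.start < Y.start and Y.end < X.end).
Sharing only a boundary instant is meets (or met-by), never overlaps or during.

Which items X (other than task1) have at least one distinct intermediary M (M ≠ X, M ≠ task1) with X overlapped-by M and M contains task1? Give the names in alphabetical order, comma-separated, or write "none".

Target task1 = [June 7, June 10].
Intermediaries M with M contains task1: task9.
Via task9 — items with X overlapped-by task9: task3.
Union: task3.

task3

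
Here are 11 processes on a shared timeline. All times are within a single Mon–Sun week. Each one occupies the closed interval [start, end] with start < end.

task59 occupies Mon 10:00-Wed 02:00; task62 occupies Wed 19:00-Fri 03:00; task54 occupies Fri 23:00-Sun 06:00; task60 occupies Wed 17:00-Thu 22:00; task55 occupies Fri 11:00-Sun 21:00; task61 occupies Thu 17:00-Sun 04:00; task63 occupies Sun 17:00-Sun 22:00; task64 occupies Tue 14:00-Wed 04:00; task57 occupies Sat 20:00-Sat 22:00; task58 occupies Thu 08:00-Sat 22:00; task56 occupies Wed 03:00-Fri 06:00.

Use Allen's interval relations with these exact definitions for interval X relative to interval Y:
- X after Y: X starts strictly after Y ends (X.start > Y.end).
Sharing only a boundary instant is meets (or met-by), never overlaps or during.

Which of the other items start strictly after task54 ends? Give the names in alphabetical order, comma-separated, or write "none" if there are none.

task63

Target task54 = [Fri 23:00, Sun 06:00].
task55 [Fri 11:00, Sun 21:00] → contains → no.
task56 [Wed 03:00, Fri 06:00] → before → no.
task57 [Sat 20:00, Sat 22:00] → during → no.
task58 [Thu 08:00, Sat 22:00] → overlaps → no.
task59 [Mon 10:00, Wed 02:00] → before → no.
task60 [Wed 17:00, Thu 22:00] → before → no.
task61 [Thu 17:00, Sun 04:00] → overlaps → no.
task62 [Wed 19:00, Fri 03:00] → before → no.
task63 [Sun 17:00, Sun 22:00] → after → yes.
task64 [Tue 14:00, Wed 04:00] → before → no.
Result: task63.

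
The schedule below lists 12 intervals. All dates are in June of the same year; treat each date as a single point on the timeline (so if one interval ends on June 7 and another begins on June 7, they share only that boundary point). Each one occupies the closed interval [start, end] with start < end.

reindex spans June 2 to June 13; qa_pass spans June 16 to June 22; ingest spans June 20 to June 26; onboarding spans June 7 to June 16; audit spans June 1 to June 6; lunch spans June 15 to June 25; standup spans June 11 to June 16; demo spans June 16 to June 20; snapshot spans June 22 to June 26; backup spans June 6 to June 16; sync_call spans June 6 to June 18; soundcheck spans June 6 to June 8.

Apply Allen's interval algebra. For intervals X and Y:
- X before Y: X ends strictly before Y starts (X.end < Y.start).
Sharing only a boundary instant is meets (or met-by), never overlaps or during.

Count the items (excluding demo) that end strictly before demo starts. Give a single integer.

3

Target demo = [June 16, June 20].
audit [June 1, June 6] → before → counts.
backup [June 6, June 16] → meets → no.
ingest [June 20, June 26] → met-by → no.
lunch [June 15, June 25] → contains → no.
onboarding [June 7, June 16] → meets → no.
qa_pass [June 16, June 22] → started-by → no.
reindex [June 2, June 13] → before → counts.
snapshot [June 22, June 26] → after → no.
soundcheck [June 6, June 8] → before → counts.
standup [June 11, June 16] → meets → no.
sync_call [June 6, June 18] → overlaps → no.
Total: 3.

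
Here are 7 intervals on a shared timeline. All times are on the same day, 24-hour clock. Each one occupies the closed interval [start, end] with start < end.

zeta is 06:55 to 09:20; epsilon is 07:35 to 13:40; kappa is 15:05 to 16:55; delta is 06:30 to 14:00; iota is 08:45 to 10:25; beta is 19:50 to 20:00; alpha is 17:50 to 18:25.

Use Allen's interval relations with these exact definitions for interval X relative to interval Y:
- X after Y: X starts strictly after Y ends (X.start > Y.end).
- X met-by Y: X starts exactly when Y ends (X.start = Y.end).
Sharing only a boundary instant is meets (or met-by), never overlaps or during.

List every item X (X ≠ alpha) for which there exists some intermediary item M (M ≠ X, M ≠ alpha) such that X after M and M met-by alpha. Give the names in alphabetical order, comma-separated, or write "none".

Target alpha = [17:50, 18:25].
Intermediaries M with M met-by alpha: none.
Union: none.

none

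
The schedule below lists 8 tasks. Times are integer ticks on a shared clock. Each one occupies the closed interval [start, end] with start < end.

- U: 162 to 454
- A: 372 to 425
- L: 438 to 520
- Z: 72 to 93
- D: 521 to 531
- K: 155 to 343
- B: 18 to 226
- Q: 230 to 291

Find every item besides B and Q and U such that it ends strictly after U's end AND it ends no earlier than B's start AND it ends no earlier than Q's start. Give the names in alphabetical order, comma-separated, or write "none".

Conditions: its end is strictly after U's end (X.end > 454) AND its end is no earlier than B's start (X.end >= 18) AND its end is no earlier than Q's start (X.end >= 230).
A: end 425 > 454? ✗; end 425 >= 18? ✓; end 425 >= 230? ✓ → no.
D: end 531 > 454? ✓; end 531 >= 18? ✓; end 531 >= 230? ✓ → yes.
K: end 343 > 454? ✗; end 343 >= 18? ✓; end 343 >= 230? ✓ → no.
L: end 520 > 454? ✓; end 520 >= 18? ✓; end 520 >= 230? ✓ → yes.
Z: end 93 > 454? ✗; end 93 >= 18? ✓; end 93 >= 230? ✗ → no.
Result: D, L.

D, L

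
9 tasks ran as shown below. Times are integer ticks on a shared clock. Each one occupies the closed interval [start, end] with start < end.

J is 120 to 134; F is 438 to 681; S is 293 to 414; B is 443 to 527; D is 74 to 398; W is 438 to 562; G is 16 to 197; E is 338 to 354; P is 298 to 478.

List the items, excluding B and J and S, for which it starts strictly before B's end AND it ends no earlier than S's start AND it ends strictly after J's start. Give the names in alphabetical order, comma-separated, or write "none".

Conditions: its start is strictly before B's end (X.start < 527) AND its end is no earlier than S's start (X.end >= 293) AND its end is strictly after J's start (X.end > 120).
D: start 74 < 527? ✓; end 398 >= 293? ✓; end 398 > 120? ✓ → yes.
E: start 338 < 527? ✓; end 354 >= 293? ✓; end 354 > 120? ✓ → yes.
F: start 438 < 527? ✓; end 681 >= 293? ✓; end 681 > 120? ✓ → yes.
G: start 16 < 527? ✓; end 197 >= 293? ✗; end 197 > 120? ✓ → no.
P: start 298 < 527? ✓; end 478 >= 293? ✓; end 478 > 120? ✓ → yes.
W: start 438 < 527? ✓; end 562 >= 293? ✓; end 562 > 120? ✓ → yes.
Result: D, E, F, P, W.

D, E, F, P, W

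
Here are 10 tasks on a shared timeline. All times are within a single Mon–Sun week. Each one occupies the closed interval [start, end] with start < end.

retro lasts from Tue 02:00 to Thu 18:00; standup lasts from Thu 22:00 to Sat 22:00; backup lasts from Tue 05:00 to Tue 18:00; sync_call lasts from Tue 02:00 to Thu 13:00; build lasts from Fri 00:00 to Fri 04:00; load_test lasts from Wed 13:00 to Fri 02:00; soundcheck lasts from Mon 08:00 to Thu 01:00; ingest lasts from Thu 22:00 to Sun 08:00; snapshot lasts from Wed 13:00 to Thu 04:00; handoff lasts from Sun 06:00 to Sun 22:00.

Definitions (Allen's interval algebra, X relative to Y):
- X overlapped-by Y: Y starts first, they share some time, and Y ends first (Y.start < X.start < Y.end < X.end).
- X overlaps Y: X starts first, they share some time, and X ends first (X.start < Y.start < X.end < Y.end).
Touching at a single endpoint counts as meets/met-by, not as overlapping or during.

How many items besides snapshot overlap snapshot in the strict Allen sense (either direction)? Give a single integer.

Target snapshot = [Wed 13:00, Thu 04:00].
backup [Tue 05:00, Tue 18:00] → before → no.
build [Fri 00:00, Fri 04:00] → after → no.
handoff [Sun 06:00, Sun 22:00] → after → no.
ingest [Thu 22:00, Sun 08:00] → after → no.
load_test [Wed 13:00, Fri 02:00] → started-by → no.
retro [Tue 02:00, Thu 18:00] → contains → no.
soundcheck [Mon 08:00, Thu 01:00] → overlaps → counts.
standup [Thu 22:00, Sat 22:00] → after → no.
sync_call [Tue 02:00, Thu 13:00] → contains → no.
Total: 1.

1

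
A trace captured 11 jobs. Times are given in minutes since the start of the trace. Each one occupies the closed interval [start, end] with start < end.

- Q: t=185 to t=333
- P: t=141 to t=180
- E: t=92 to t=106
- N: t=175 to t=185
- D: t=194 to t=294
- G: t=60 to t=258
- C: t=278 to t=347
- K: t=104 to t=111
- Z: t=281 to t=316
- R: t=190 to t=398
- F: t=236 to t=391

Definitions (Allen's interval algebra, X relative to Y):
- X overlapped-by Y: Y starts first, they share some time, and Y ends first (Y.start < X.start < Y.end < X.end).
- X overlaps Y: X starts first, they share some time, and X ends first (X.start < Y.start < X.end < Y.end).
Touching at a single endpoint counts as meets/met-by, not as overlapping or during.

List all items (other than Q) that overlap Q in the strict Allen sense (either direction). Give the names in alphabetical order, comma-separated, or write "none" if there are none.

C, F, G, R

Target Q = [t=185, t=333].
C [t=278, t=347] → overlapped-by → yes.
D [t=194, t=294] → during → no.
E [t=92, t=106] → before → no.
F [t=236, t=391] → overlapped-by → yes.
G [t=60, t=258] → overlaps → yes.
K [t=104, t=111] → before → no.
N [t=175, t=185] → meets → no.
P [t=141, t=180] → before → no.
R [t=190, t=398] → overlapped-by → yes.
Z [t=281, t=316] → during → no.
Result: C, F, G, R.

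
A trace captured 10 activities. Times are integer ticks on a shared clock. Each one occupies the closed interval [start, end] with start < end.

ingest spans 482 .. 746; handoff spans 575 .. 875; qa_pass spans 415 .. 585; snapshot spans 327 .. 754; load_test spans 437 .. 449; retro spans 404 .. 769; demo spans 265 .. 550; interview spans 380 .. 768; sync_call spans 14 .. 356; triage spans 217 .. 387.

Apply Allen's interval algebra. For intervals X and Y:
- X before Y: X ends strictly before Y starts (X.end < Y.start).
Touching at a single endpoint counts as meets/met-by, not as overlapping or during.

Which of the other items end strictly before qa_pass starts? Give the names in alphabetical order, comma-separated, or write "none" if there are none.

Target qa_pass = [415, 585].
demo [265, 550] → overlaps → no.
handoff [575, 875] → overlapped-by → no.
ingest [482, 746] → overlapped-by → no.
interview [380, 768] → contains → no.
load_test [437, 449] → during → no.
retro [404, 769] → contains → no.
snapshot [327, 754] → contains → no.
sync_call [14, 356] → before → yes.
triage [217, 387] → before → yes.
Result: sync_call, triage.

sync_call, triage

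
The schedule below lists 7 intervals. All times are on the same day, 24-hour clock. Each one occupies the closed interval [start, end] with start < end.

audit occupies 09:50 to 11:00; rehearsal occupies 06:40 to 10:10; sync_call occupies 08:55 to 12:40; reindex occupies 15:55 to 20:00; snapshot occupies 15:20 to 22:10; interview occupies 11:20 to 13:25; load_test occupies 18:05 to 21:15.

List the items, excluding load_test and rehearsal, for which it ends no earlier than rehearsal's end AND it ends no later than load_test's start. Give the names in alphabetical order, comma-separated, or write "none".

Conditions: its end is no earlier than rehearsal's end (X.end >= 10:10) AND its end is no later than load_test's start (X.end <= 18:05).
audit: end 11:00 >= 10:10? ✓; end 11:00 <= 18:05? ✓ → yes.
interview: end 13:25 >= 10:10? ✓; end 13:25 <= 18:05? ✓ → yes.
reindex: end 20:00 >= 10:10? ✓; end 20:00 <= 18:05? ✗ → no.
snapshot: end 22:10 >= 10:10? ✓; end 22:10 <= 18:05? ✗ → no.
sync_call: end 12:40 >= 10:10? ✓; end 12:40 <= 18:05? ✓ → yes.
Result: audit, interview, sync_call.

audit, interview, sync_call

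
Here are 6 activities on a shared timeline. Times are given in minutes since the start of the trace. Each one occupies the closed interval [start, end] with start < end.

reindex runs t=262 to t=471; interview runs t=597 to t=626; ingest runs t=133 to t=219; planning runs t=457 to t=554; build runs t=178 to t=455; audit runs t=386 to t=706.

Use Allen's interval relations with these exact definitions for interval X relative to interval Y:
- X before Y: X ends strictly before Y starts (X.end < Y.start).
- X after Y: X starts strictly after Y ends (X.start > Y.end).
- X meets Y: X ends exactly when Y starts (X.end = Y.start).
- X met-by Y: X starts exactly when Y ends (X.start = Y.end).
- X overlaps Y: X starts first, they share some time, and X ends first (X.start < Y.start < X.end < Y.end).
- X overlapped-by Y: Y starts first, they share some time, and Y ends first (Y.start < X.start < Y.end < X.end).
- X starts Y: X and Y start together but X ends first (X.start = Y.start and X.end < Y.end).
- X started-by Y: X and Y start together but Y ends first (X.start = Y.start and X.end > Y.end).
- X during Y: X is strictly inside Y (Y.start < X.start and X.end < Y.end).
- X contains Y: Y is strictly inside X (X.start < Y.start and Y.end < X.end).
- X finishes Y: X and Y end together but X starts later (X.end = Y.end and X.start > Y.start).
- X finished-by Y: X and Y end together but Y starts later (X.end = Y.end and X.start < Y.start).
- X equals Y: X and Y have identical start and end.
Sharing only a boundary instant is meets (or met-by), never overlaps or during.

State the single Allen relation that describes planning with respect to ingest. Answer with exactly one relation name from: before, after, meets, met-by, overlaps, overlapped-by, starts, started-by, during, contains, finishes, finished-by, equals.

planning = [t=457, t=554]; ingest = [t=133, t=219].
Compare endpoints: planning.start > ingest.start, planning.start > ingest.end, planning.end > ingest.start, planning.end > ingest.end.
That pattern is 'after'.

after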